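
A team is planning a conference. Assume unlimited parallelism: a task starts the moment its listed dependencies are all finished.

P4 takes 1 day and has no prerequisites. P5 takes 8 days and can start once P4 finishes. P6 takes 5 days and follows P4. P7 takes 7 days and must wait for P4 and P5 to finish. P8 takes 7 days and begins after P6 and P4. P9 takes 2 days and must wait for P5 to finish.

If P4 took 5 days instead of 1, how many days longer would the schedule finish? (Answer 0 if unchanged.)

4

Critical path before the change: P4→P5→P7 = 1+8+7 = 16 giving 16 days.
P4 lies on that path, so at 5 days the path becomes 20 days.
The critical path is still P4→P5→P7; finish is now 20 days.
Change in finish: 20 − 16 = +4 days.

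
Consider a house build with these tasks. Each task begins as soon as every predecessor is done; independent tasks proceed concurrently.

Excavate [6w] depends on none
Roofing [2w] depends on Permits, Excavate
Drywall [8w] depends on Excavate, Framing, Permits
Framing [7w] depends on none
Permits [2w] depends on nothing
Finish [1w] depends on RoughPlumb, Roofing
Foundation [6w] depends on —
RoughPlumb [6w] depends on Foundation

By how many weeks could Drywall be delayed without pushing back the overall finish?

Framing→Drywall = 7+8 = 15 sets the makespan at 15 weeks.
The longest chain containing Drywall totals 15 weeks.
So Drywall can slip 15 − 15 = 0 weeks.

0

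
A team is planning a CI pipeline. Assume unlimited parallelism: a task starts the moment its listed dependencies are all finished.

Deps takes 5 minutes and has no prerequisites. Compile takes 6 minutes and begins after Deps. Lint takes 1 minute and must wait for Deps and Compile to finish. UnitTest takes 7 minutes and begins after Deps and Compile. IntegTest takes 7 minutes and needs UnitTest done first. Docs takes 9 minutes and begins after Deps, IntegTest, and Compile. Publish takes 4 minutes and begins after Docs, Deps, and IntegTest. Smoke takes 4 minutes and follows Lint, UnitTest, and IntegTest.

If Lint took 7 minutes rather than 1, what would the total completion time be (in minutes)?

Baseline: Deps→Compile→UnitTest→IntegTest→Docs→Publish = 5+6+7+7+9+4 = 38 → 38 minutes.
Lint has 22 minutes of float (longest path through it is 16).
That remains the longest chain; total 38 minutes.

38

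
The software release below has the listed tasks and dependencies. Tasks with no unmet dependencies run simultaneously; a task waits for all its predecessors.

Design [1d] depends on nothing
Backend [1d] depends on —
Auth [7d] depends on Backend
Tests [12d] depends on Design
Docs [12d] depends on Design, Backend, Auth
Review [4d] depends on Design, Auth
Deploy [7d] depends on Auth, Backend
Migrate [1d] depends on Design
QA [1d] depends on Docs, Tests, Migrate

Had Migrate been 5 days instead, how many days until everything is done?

Critical path before the change: Backend→Auth→Docs→QA = 1+7+12+1 = 21 giving 21 days.
Migrate is off the critical path — its longest chain is 3 days, giving 18 of slack.
No other chain overtakes it, so the finish is 21 days.

21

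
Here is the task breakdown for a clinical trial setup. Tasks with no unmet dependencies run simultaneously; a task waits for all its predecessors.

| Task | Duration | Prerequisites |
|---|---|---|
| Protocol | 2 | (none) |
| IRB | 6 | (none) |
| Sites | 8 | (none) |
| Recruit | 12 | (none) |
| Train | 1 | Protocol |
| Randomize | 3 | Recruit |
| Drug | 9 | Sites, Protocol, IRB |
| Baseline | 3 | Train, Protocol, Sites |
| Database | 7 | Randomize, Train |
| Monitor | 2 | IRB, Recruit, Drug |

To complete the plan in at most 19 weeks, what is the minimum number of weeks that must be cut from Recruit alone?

3

Current finish: 22 weeks; target: 19.
Recruit is on every critical path, so each week cut from Recruit cuts the finish by one (this holds down to a finish of 19).
Need 22 − 19 = 3 weeks off Recruit → Recruit becomes 9 weeks, finish becomes 19.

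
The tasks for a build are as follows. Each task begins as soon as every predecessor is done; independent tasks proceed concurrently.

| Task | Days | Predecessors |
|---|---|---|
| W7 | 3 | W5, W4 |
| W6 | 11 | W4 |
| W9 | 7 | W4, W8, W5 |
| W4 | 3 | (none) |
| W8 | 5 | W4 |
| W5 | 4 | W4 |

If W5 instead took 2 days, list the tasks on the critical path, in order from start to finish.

W4, W8, W9

The binding path is W4→W8→W9 = 3+5+7 = 15; finish at 15 days.
W5 has 1 day of float (longest path through it is 14).
No other chain overtakes it, so the finish is 15 days.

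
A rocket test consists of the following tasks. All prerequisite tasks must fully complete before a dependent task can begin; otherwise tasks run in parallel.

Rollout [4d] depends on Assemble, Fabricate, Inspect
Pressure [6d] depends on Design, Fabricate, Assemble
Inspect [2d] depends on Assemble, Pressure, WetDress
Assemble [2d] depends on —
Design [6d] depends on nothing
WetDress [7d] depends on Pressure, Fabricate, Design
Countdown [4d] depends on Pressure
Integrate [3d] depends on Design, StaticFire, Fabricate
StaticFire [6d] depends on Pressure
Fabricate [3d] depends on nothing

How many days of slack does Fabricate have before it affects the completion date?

3

Critical path: Design→Pressure→WetDress→Inspect→Rollout = 6+6+7+2+4 = 25, so the finish is 25 days.
The longest chain containing Fabricate totals 22 days.
Slack of Fabricate = 3 − 0 = 3 days.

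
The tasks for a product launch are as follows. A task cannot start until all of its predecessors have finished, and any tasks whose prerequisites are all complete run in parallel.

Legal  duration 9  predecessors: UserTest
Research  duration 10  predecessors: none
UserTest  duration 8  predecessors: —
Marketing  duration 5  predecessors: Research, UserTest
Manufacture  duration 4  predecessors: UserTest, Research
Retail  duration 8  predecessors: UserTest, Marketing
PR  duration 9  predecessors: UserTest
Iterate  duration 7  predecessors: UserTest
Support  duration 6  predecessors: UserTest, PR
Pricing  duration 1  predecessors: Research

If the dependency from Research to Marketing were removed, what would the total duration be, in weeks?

23

Original critical path: Research→Marketing→Retail = 10+5+8 = 23 ⇒ 23 weeks.
Without Research→Marketing, Marketing's earliest start moves from 10 to 8.
After: UserTest→PR→Support = 8+9+6 = 23 → 23 weeks.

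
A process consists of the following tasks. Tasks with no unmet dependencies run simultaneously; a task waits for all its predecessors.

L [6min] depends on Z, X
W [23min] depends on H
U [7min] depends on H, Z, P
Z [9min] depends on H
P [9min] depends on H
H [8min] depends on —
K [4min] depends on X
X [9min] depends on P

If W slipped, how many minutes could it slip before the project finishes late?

H→P→X→L = 8+9+9+6 = 32 sets the makespan at 32 minutes.
W finishes as early as 31 and must finish by 32.
So W can slip 32 − 31 = 1 minute.

1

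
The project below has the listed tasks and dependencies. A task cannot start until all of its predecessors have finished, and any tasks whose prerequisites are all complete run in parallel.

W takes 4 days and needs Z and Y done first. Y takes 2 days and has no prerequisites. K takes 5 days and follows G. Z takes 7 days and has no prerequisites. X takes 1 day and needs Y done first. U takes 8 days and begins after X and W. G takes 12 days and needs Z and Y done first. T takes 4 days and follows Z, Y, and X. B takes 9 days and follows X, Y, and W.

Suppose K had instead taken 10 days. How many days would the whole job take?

The binding path is Z→G→K = 7+12+5 = 24; finish at 24 days.
Since K is critical, the +5 change carries straight to that chain (now 29 days).
The critical path is still Z→G→K; finish is now 29 days.

29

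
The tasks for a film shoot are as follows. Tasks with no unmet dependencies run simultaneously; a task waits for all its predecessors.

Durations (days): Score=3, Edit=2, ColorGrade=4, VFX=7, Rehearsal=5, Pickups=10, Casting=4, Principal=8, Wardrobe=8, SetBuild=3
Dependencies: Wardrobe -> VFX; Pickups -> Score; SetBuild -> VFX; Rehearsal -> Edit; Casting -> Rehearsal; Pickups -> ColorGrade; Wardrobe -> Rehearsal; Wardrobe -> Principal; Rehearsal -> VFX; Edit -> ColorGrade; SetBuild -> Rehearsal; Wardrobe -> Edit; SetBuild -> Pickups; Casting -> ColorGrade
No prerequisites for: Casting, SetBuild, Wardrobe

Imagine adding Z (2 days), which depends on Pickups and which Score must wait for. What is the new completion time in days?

20

Originally the film shoot takes 20 days.
With Z inserted, Score now waits for max(Pickups, Z).
New critical path: Wardrobe→Rehearsal→VFX = 8+5+7 = 20 ⇒ 20 days.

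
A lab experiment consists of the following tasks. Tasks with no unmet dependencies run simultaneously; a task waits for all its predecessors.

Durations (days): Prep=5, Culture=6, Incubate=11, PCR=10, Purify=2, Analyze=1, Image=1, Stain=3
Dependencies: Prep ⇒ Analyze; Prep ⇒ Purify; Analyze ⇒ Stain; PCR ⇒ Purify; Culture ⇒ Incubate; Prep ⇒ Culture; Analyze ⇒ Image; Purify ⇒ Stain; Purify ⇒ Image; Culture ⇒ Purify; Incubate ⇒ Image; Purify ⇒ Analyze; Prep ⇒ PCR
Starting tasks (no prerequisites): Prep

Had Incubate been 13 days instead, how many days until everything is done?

Actual critical path: Prep→Culture→Incubate→Image = 5+6+11+1 = 23 ⇒ 23 days.
Incubate lies on that path, so at 13 days the path becomes 25 days.
The critical path is still Prep→Culture→Incubate→Image; finish is now 25 days.

25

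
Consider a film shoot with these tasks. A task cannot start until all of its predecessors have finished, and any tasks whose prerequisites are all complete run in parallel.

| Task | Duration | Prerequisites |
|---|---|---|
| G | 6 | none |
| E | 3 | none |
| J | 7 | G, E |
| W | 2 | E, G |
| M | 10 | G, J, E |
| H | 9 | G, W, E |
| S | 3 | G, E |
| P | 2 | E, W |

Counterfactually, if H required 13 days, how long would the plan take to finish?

Actual critical path: G→J→M = 6+7+10 = 23 ⇒ 23 days.
H is off the critical path — its longest chain is 17 days, giving 6 of slack.
That remains the longest chain; total 23 days.

23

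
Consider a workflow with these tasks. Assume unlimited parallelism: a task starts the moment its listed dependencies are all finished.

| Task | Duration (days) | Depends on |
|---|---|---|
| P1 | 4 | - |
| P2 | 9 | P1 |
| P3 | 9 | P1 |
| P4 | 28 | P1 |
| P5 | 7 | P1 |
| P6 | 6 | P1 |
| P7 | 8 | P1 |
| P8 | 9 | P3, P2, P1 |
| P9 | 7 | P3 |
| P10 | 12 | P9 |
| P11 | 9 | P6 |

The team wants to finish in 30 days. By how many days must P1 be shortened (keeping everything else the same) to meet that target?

Current finish: 32 days; target: 30.
P1 is on every critical path, so each day cut from P1 cuts the finish by one (this holds down to a finish of 29).
Need 32 − 30 = 2 days off P1 → P1 becomes 2 days, finish becomes 30.

2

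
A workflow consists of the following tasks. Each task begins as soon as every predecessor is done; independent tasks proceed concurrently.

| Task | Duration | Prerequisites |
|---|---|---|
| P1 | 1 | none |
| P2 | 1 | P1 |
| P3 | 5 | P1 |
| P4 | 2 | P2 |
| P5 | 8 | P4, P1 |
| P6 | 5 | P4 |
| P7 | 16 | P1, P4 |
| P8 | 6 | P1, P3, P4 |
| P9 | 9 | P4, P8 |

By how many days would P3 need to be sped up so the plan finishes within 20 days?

Current finish: 21 days; target: 20.
P3 is on every critical path, so each day cut from P3 cuts the finish by one (this holds down to a finish of 20).
Need 21 − 20 = 1 day off P3 → P3 becomes 4 days, finish becomes 20.

1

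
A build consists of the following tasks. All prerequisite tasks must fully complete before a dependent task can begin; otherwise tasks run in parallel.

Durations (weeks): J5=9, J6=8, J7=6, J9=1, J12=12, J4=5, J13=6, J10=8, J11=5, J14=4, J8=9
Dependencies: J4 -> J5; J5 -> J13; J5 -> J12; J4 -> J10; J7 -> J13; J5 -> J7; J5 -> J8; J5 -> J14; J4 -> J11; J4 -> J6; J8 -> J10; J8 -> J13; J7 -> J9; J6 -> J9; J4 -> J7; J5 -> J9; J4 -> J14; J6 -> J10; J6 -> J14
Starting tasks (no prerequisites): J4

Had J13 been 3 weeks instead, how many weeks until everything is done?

Critical path before the change: J4→J5→J8→J10 = 5+9+9+8 = 31 giving 31 weeks.
The longest path through J13 is only 29 weeks, so J13 has float 2.
No other chain overtakes it, so the finish is 31 weeks.

31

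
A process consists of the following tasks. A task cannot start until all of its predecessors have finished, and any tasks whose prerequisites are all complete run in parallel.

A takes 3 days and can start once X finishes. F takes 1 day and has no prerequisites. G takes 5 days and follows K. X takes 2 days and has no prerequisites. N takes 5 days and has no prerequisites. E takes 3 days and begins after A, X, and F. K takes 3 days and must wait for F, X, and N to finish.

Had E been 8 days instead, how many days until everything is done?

13

Critical path before the change: N→K→G = 5+3+5 = 13 giving 13 days.
E has 5 days of float (longest path through it is 8).
The critical path is still N→K→G; finish is now 13 days.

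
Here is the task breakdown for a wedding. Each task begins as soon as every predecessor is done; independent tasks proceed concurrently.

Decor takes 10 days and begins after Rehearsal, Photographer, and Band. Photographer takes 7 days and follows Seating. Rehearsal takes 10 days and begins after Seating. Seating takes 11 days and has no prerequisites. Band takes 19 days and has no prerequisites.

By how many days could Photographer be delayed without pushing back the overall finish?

The longest chain is Seating→Rehearsal→Decor = 11+10+10 = 31; overall finish 31 days.
Longest path through Photographer: 28 days (earliest finish 18, latest finish 21).
So Photographer can slip 21 − 18 = 3 days.

3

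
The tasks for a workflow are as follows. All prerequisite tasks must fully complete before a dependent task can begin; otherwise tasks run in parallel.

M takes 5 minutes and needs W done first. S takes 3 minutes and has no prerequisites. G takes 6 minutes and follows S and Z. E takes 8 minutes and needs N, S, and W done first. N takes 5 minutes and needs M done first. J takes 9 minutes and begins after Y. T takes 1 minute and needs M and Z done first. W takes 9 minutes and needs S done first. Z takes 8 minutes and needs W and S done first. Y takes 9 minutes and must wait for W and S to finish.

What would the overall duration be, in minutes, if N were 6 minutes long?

31

Baseline: S→W→M→N→E = 3+9+5+5+8 = 30 → 30 minutes.
N lies on that path, so at 6 minutes the path becomes 31 minutes.
The critical path is still S→W→M→N→E; finish is now 31 minutes.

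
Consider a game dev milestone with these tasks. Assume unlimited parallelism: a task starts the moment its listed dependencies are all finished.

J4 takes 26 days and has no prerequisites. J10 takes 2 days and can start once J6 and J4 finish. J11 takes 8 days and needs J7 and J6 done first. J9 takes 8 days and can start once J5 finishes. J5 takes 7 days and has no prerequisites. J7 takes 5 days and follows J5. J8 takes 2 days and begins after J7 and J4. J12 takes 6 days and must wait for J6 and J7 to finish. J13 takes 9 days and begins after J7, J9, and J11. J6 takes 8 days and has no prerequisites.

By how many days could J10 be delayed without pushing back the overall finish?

1

The longest chain is J5→J7→J11→J13 = 7+5+8+9 = 29; overall finish 29 days.
J10 finishes as early as 28 and must finish by 29.
Slack of J10 = 27 − 26 = 1 day.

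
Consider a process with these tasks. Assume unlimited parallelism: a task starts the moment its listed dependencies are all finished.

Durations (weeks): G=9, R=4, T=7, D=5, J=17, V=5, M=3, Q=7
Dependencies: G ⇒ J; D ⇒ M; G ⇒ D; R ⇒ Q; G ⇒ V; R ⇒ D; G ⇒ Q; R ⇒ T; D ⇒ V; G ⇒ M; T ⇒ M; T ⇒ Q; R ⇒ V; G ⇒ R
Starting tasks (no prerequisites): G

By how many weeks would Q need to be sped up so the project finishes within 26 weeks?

Current finish: 27 weeks; target: 26.
Q is on every critical path, so each week cut from Q cuts the finish by one (this holds down to a finish of 26).
Need 27 − 26 = 1 week off Q → Q becomes 6 weeks, finish becomes 26.

1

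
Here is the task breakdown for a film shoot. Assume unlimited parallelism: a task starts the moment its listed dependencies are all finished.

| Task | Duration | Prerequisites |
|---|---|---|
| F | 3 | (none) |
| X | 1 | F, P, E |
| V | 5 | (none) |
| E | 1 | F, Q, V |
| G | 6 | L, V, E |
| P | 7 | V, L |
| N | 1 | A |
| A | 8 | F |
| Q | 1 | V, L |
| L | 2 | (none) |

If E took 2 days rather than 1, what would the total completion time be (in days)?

14

As given, the longest chain is V→Q→E→G = 5+1+1+6 = 13, so the finish is 13 days.
E is on the critical path; changing it to 2 makes that path 14 days.
That remains the longest chain; total 14 days.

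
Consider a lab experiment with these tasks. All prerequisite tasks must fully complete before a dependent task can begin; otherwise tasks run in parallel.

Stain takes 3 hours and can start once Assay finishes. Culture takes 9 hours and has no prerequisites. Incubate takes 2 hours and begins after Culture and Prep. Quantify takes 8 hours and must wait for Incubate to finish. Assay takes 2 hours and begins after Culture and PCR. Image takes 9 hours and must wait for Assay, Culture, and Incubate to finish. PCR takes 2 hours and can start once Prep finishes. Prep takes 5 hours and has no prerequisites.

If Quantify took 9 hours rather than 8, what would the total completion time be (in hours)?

20

Baseline: Culture→Incubate→Image = 9+2+9 = 20 → 20 hours.
Quantify has 1 hour of float (longest path through it is 19).
That remains the longest chain; total 20 hours.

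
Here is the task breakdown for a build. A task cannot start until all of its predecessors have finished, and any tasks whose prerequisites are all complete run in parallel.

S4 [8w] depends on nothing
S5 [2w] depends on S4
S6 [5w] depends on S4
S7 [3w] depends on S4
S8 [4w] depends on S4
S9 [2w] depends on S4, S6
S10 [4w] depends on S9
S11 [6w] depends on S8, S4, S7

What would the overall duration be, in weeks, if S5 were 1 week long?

As given, the longest chain is S4→S6→S9→S10 = 8+5+2+4 = 19, so the finish is 19 weeks.
S5 is off the critical path — its longest chain is 10 weeks, giving 9 of slack.
The critical path is still S4→S6→S9→S10; finish is now 19 weeks.

19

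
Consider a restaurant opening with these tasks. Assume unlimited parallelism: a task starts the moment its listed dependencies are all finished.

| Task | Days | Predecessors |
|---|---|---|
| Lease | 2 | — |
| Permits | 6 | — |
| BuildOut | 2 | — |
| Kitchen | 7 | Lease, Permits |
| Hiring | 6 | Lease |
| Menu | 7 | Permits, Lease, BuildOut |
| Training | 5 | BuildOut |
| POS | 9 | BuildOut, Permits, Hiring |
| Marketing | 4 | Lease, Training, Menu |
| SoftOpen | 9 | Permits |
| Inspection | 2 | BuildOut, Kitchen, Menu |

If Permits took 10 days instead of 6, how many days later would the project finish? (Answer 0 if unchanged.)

4

The binding path is Permits→Menu→Marketing = 6+7+4 = 17; finish at 17 days.
Permits lies on that path, so at 10 days the path becomes 21 days.
No other chain overtakes it, so the finish is 21 days.
Change in finish: 21 − 17 = +4 days.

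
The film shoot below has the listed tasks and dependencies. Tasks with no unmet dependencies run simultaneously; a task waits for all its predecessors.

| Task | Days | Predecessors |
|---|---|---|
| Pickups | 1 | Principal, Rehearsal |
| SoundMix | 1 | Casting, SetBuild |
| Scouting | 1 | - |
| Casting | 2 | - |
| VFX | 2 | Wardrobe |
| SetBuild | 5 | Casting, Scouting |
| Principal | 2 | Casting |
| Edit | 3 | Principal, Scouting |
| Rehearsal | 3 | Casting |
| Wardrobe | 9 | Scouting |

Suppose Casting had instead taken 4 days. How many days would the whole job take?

The binding path is Scouting→Wardrobe→VFX = 1+9+2 = 12; finish at 12 days.
Casting is off the critical path — its longest chain is 8 days, giving 4 of slack.
That remains the longest chain; total 12 days.

12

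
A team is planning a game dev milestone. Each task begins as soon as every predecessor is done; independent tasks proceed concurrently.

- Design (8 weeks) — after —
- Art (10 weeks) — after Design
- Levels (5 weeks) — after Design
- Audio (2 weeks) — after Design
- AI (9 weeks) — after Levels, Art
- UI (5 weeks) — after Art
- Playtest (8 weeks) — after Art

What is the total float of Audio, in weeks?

17

Critical path: Design→Art→AI = 8+10+9 = 27, so the finish is 27 weeks.
Longest path through Audio: 10 weeks (earliest finish 10, latest finish 27).
Float = 27 − 10 = 17.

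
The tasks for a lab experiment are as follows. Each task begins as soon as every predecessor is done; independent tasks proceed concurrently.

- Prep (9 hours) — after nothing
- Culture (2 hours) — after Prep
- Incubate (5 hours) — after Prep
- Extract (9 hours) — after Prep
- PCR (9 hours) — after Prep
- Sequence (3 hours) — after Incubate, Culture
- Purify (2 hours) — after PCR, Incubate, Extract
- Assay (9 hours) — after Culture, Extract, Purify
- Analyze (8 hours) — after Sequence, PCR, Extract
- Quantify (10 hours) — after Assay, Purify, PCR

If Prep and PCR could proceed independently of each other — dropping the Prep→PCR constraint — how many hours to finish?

39

With the dependency in place, Prep→Extract→Purify→Assay→Quantify = 9+9+2+9+10 = 39 sets the finish at 39 hours.
Without Prep→PCR, PCR's earliest start moves from 9 to 0.
After: Prep→Extract→Purify→Assay→Quantify = 9+9+2+9+10 = 39 → 39 hours.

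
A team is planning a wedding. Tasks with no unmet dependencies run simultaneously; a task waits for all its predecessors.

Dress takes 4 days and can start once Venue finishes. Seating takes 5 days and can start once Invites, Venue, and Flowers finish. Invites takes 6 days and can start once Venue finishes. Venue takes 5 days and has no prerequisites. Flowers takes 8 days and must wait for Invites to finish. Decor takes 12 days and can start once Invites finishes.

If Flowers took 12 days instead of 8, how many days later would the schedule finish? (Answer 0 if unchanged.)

As given, the longest chain is Venue→Invites→Flowers→Seating = 5+6+8+5 = 24, so the finish is 24 days.
Flowers is on the critical path; changing it to 12 makes that path 28 days.
The critical path is still Venue→Invites→Flowers→Seating; finish is now 28 days.
Change in finish: 28 − 24 = +4 days.

4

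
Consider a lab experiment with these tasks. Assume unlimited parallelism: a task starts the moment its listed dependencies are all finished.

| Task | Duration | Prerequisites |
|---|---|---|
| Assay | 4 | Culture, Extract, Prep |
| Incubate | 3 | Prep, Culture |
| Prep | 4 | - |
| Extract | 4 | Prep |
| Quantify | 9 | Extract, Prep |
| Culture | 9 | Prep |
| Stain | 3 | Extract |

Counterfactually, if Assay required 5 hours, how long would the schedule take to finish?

18

Critical path before the change: Prep→Culture→Assay = 4+9+4 = 17 giving 17 hours.
Since Assay is critical, the +1 change carries straight to that chain (now 18 hours).
That remains the longest chain; total 18 hours.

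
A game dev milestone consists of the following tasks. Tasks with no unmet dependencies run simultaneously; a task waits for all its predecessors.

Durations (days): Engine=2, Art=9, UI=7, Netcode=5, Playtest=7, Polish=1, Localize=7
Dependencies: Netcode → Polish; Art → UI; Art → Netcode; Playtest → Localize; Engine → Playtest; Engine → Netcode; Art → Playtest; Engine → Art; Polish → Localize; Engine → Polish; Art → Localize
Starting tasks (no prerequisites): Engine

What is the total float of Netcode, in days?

1

The longest chain is Engine→Art→Playtest→Localize = 2+9+7+7 = 25; overall finish 25 days.
The longest chain containing Netcode totals 24 days.
So Netcode can slip 17 − 16 = 1 day.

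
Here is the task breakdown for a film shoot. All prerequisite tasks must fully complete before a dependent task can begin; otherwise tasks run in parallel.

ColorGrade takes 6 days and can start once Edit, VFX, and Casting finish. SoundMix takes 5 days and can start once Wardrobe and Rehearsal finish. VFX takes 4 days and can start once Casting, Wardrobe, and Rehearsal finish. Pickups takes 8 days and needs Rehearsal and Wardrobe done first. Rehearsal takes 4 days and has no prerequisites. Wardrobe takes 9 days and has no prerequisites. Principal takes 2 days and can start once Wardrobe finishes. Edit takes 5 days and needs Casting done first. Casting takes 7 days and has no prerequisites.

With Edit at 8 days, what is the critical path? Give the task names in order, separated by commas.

The binding path is Wardrobe→VFX→ColorGrade = 9+4+6 = 19; finish at 19 days.
The longest path through Edit is only 18 days, so Edit has float 1.
Now Casting→Edit→ColorGrade = 7+8+6 = 21 is longest, so the finish becomes 21 days.

Casting, Edit, ColorGrade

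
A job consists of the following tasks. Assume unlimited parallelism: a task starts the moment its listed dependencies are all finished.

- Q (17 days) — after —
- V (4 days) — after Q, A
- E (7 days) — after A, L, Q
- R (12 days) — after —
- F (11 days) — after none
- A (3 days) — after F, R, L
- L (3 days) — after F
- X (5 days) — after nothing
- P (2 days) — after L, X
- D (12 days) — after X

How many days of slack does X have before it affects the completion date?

Critical path: F→L→A→E = 11+3+3+7 = 24, so the finish is 24 days.
The longest chain containing X totals 17 days.
Float = 24 − 17 = 7.

7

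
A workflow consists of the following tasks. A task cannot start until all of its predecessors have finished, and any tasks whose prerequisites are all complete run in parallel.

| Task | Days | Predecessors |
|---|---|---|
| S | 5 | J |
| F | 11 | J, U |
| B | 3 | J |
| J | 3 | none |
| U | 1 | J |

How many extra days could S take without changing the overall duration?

J→U→F = 3+1+11 = 15 sets the makespan at 15 days.
Longest path through S: 8 days (earliest finish 8, latest finish 15).
So S can slip 15 − 8 = 7 days.

7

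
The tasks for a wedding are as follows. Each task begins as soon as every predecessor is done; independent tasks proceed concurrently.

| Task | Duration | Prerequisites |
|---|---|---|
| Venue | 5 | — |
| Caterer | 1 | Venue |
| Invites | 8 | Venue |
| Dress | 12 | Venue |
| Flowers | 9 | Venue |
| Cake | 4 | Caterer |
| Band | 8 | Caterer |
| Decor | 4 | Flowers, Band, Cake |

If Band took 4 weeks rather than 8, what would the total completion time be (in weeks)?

18

As given, the longest chain is Venue→Caterer→Band→Decor = 5+1+8+4 = 18, so the finish is 18 weeks.
Band is on the critical path; changing it to 4 makes that path 14 weeks.
Now Venue→Flowers→Decor = 5+9+4 = 18 is longest, so the finish becomes 18 weeks.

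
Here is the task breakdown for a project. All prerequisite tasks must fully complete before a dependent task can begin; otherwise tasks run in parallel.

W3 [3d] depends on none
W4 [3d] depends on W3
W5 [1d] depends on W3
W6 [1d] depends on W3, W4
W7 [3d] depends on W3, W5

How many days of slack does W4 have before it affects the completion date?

The longest chain is W3→W4→W6 = 3+3+1 = 7; overall finish 7 days.
W4 finishes as early as 6 and must finish by 6.
Float = 7 − 7 = 0.

0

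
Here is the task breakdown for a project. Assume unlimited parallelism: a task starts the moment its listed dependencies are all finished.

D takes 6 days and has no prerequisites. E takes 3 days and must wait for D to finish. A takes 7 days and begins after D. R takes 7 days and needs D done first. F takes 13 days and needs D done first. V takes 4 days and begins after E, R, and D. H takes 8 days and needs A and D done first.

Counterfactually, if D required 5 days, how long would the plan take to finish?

Critical path before the change: D→A→H = 6+7+8 = 21 giving 21 days.
Since D is critical, the -1 change carries straight to that chain (now 20 days).
That remains the longest chain; total 20 days.

20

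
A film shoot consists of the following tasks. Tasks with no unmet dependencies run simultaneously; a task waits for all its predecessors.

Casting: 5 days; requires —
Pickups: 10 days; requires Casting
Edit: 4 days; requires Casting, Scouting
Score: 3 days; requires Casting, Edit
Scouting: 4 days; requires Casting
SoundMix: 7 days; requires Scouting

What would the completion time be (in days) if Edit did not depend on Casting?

16

Original critical path: Casting→Scouting→Edit→Score = 5+4+4+3 = 16 ⇒ 16 days.
Dropping Casting→Edit doesn't change Edit's earliest start (9); another predecessor still binds.
New critical path: Casting→Scouting→Edit→Score = 5+4+4+3 = 16 ⇒ 16 days.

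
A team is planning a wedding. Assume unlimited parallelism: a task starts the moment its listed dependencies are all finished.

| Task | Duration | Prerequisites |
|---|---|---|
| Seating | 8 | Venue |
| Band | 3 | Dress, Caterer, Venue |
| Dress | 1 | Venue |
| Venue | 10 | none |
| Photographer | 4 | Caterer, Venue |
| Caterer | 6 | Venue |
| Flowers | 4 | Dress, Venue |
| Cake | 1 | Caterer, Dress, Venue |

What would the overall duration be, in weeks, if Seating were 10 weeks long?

20

Actual critical path: Venue→Caterer→Photographer = 10+6+4 = 20 ⇒ 20 weeks.
Seating is off the critical path — its longest chain is 18 weeks, giving 2 of slack.
No other chain overtakes it, so the finish is 20 weeks.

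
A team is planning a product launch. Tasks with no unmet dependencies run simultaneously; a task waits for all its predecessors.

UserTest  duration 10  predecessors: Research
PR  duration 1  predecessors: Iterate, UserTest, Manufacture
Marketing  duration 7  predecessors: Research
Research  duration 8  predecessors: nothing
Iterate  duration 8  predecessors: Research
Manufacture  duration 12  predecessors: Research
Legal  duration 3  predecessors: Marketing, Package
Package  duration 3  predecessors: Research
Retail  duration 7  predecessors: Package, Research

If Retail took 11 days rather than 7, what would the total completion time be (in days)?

Actual critical path: Research→Manufacture→PR = 8+12+1 = 21 ⇒ 21 days.
The longest path through Retail is only 18 days, so Retail has float 3.
Now Research→Package→Retail = 8+3+11 = 22 is longest, so the finish becomes 22 days.

22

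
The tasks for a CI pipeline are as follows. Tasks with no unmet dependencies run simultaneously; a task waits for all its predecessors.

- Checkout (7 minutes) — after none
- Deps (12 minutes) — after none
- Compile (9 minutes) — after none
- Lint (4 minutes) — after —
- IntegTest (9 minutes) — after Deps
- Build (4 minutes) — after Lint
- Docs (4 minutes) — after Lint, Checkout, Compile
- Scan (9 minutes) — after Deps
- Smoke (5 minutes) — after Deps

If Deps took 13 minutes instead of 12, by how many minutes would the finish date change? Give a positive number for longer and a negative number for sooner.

Actual critical path: Deps→IntegTest = 12+9 = 21 ⇒ 21 minutes.
Deps is on the critical path; changing it to 13 makes that path 22 minutes.
No other chain overtakes it, so the finish is 22 minutes.
Change in finish: 22 − 21 = +1 minutes.

1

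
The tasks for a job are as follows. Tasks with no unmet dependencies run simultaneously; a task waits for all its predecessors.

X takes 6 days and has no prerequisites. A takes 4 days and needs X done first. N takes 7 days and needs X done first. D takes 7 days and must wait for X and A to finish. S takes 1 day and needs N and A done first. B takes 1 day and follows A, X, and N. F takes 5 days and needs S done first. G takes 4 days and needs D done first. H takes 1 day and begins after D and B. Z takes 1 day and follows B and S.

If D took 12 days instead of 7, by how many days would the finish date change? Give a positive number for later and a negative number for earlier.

The binding path is X→A→D→G = 6+4+7+4 = 21; finish at 21 days.
D lies on that path, so at 12 days the path becomes 26 days.
No other chain overtakes it, so the finish is 26 days.
Change in finish: 26 − 21 = +5 days.

5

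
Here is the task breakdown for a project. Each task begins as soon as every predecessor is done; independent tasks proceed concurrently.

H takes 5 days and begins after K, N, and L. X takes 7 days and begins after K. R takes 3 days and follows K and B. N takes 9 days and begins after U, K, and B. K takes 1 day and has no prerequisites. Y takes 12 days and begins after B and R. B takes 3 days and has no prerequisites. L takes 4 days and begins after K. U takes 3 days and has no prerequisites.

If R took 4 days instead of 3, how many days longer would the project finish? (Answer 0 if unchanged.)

The binding path is B→R→Y = 3+3+12 = 18; finish at 18 days.
Since R is critical, the +1 change carries straight to that chain (now 19 days).
The critical path is still B→R→Y; finish is now 19 days.
Change in finish: 19 − 18 = +1 days.

1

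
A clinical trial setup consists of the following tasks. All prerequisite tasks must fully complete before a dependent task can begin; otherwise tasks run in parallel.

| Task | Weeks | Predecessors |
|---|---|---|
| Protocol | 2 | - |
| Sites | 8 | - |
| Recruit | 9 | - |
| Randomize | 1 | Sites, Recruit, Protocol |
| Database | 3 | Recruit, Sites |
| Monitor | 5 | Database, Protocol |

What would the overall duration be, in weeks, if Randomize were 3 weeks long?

17

Baseline: Recruit→Database→Monitor = 9+3+5 = 17 → 17 weeks.
The longest path through Randomize is only 10 weeks, so Randomize has float 7.
No other chain overtakes it, so the finish is 17 weeks.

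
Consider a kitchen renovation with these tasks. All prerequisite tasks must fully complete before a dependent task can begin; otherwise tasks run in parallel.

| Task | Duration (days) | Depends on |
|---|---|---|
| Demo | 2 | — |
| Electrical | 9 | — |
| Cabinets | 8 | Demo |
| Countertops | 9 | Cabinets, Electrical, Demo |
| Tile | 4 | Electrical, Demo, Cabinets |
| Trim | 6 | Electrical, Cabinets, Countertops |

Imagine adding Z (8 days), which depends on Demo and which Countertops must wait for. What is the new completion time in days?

25

Originally the schedule takes 25 days.
With Z inserted, Countertops now waits for max(Cabinets, Electrical, Demo, Z).
New critical path: Demo→Z→Countertops→Trim = 2+8+9+6 = 25 ⇒ 25 days.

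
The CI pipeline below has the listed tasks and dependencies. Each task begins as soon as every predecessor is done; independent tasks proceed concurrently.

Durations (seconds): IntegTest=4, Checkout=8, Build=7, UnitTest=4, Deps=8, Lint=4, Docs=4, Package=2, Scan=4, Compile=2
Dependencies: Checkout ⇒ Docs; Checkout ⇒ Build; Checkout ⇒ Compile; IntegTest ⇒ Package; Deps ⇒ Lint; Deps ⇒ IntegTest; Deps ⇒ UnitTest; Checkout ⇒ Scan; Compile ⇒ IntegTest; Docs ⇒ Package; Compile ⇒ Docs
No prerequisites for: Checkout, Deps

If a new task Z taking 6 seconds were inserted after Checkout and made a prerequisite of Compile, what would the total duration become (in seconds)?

22

Originally the project takes 16 seconds.
With Z inserted, Compile now waits for max(Checkout, Z).
New critical path: Checkout→Z→Compile→IntegTest→Package = 8+6+2+4+2 = 22 ⇒ 22 seconds.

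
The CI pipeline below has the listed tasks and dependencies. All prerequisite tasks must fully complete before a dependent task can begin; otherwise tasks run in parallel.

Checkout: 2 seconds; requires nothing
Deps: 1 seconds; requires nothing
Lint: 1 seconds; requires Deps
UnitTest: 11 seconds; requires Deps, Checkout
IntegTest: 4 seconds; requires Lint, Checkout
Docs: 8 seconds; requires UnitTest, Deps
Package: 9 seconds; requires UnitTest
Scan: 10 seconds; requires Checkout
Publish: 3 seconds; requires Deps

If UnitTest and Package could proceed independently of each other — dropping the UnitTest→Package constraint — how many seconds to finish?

Before: longest chain Checkout→UnitTest→Package = 2+11+9 = 22, finish 22.
Without UnitTest→Package, Package's earliest start moves from 13 to 0.
New critical path: Checkout→UnitTest→Docs = 2+11+8 = 21 ⇒ 21 seconds.

21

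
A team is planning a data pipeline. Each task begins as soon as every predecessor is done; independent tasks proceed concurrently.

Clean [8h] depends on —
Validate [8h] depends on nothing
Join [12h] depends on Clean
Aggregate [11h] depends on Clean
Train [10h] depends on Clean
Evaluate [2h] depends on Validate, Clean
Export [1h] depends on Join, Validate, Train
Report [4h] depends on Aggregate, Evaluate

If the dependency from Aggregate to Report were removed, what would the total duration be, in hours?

21

Original critical path: Clean→Aggregate→Report = 8+11+4 = 23 ⇒ 23 hours.
Without Aggregate→Report, Report's earliest start moves from 19 to 10.
After: Clean→Join→Export = 8+12+1 = 21 → 21 hours.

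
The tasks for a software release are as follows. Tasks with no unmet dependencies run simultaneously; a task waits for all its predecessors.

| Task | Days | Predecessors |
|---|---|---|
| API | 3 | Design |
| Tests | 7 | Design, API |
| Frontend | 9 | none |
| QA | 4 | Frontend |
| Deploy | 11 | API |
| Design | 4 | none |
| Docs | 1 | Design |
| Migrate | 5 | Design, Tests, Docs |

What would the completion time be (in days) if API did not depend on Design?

16

Original critical path: Design→API→Tests→Migrate = 4+3+7+5 = 19 ⇒ 19 days.
Without Design→API, API's earliest start moves from 4 to 0.
After: Design→Tests→Migrate = 4+7+5 = 16 → 16 days.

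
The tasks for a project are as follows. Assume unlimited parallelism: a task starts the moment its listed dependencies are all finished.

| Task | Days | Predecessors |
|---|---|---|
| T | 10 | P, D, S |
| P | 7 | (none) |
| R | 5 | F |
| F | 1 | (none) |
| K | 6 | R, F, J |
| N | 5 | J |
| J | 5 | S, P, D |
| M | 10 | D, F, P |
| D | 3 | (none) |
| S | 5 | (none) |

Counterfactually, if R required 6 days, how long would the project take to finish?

18

Baseline: P→J→K = 7+5+6 = 18 → 18 days.
The longest path through R is only 12 days, so R has float 6.
No other chain overtakes it, so the finish is 18 days.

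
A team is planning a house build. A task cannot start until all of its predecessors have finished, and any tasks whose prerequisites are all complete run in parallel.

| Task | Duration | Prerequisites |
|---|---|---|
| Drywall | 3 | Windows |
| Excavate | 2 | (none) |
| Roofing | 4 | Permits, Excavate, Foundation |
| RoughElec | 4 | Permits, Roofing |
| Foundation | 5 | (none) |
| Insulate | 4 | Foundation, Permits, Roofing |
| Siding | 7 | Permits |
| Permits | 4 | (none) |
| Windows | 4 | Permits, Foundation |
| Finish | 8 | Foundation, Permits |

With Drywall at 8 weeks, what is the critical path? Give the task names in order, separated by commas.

The binding path is Foundation→Roofing→RoughElec = 5+4+4 = 13; finish at 13 weeks.
The longest path through Drywall is only 12 weeks, so Drywall has float 1.
New critical path: Foundation→Windows→Drywall = 5+4+8 = 17 ⇒ 17 weeks.

Foundation, Windows, Drywall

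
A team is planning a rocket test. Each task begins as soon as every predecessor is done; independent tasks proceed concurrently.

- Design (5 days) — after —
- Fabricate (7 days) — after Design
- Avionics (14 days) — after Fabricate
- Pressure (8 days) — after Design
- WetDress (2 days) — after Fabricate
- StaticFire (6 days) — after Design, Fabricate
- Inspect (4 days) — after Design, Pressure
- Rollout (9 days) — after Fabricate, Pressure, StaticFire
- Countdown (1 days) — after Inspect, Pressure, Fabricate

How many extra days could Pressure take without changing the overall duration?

5

Design→Fabricate→StaticFire→Rollout = 5+7+6+9 = 27 sets the makespan at 27 days.
The longest chain containing Pressure totals 22 days.
Slack of Pressure = 10 − 5 = 5 days.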